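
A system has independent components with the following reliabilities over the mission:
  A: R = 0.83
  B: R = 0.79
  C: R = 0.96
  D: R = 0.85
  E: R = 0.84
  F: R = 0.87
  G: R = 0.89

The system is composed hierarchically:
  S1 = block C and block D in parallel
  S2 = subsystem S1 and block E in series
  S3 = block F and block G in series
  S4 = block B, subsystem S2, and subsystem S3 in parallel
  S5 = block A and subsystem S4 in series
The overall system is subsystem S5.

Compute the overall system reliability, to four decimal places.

Parallel (C and D): 1 − (1 − 0.960000)(1 − 0.850000) = 0.994000
Series ([0.994000] and E): 0.994000 × 0.840000 = 0.834960
Series (F and G): 0.870000 × 0.890000 = 0.774300
Parallel (B, [0.834960], and [0.774300]): 1 − (1 − 0.790000)(1 − 0.834960)(1 − 0.774300) = 0.992178
Series (A and [0.992178]): 0.830000 × 0.992178 = 0.8235

0.8235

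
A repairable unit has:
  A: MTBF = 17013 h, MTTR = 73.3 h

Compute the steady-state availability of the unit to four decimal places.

A(A) = MTBF/(MTBF+MTTR) = 17013/(17013+73.3) = 0.9957

0.9957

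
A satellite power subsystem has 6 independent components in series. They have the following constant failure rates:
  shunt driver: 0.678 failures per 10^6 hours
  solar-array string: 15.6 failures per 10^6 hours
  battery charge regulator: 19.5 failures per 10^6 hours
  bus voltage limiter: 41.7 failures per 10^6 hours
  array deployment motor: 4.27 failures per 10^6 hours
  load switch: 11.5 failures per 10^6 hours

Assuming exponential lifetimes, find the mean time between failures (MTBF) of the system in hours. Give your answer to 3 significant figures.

Series of exponential components: λ_sys = Σ λ_i
λ_sys = 0.000000678 + 0.0000156 + 0.0000195 + 0.0000417 + 0.00000427 + 0.0000115 = 9.3248e-05 /h
MTBF = 1 / λ_sys = 10700 h

10700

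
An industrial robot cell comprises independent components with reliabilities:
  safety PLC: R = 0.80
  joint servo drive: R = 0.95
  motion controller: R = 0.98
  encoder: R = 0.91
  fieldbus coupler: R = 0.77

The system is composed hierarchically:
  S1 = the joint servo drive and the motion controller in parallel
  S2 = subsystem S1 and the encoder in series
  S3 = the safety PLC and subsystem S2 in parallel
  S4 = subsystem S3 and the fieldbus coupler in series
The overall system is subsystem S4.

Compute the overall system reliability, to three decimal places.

0.756

Parallel (joint servo drive and motion controller): 1 − (1 − 0.95000)(1 − 0.98000) = 0.99900
Series ([0.99900] and encoder): 0.99900 × 0.91000 = 0.90909
Parallel (safety PLC and [0.90909]): 1 − (1 − 0.80000)(1 − 0.90909) = 0.98182
Series ([0.98182] and fieldbus coupler): 0.98182 × 0.77000 = 0.756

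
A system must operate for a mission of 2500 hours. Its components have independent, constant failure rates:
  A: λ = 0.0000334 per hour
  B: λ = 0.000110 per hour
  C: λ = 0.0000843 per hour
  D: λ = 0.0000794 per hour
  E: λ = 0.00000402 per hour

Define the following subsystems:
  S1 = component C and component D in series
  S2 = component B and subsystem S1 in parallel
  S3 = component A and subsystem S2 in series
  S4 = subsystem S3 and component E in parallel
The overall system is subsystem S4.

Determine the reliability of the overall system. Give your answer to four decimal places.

R(A) = exp(−0.0000334 × 2500) = 0.919891
R(B) = exp(−0.000110 × 2500) = 0.759572
R(C) = exp(−0.0000843 × 2500) = 0.809977
R(D) = exp(−0.0000794 × 2500) = 0.819960
R(E) = exp(−0.00000402 × 2500) = 0.990000
Series (C and D): 0.809977 × 0.819960 = 0.664149
Parallel (B and [0.664149]): 1 − (1 − 0.759572)(1 − 0.664149) = 0.919252
Series (A and [0.919252]): 0.919891 × 0.919252 = 0.845612
Parallel ([0.845612] and E): 1 − (1 − 0.845612)(1 − 0.990000) = 0.9985

0.9985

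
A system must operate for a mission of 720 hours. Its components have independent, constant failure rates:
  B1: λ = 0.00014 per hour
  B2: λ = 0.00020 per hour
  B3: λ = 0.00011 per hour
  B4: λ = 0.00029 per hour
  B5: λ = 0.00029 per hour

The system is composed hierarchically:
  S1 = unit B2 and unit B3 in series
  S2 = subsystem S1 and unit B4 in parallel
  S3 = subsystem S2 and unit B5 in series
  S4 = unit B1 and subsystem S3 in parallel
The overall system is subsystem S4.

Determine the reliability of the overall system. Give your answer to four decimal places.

R(B1) = exp(−0.00014 × 720) = 0.904114
R(B2) = exp(−0.00020 × 720) = 0.865888
R(B3) = exp(−0.00011 × 720) = 0.923855
R(B4) = exp(−0.00029 × 720) = 0.811558
R(B5) = exp(−0.00029 × 720) = 0.811558
Series (B2 and B3): 0.865888 × 0.923855 = 0.799955
Parallel ([0.799955] and B4): 1 − (1 − 0.799955)(1 − 0.811558) = 0.962303
Series ([0.962303] and B5): 0.962303 × 0.811558 = 0.780965
Parallel (B1 and [0.780965]): 1 − (1 − 0.904114)(1 − 0.780965) = 0.9790

0.9790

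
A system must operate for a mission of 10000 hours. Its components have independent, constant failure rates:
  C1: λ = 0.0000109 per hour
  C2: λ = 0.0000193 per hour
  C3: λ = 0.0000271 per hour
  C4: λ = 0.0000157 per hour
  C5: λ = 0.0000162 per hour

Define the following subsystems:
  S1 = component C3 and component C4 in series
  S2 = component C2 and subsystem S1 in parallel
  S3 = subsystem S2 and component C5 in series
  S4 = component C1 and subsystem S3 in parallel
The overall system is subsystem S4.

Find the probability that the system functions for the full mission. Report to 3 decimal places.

0.979

R(C1) = exp(−0.0000109 × 10000) = 0.89673
R(C2) = exp(−0.0000193 × 10000) = 0.82448
R(C3) = exp(−0.0000271 × 10000) = 0.76262
R(C4) = exp(−0.0000157 × 10000) = 0.85470
R(C5) = exp(−0.0000162 × 10000) = 0.85044
Series (C3 and C4): 0.76262 × 0.85470 = 0.65181
Parallel (C2 and [0.65181]): 1 − (1 − 0.82448)(1 − 0.65181) = 0.93889
Series ([0.93889] and C5): 0.93889 × 0.85044 = 0.79847
Parallel (C1 and [0.79847]): 1 − (1 − 0.89673)(1 − 0.79847) = 0.979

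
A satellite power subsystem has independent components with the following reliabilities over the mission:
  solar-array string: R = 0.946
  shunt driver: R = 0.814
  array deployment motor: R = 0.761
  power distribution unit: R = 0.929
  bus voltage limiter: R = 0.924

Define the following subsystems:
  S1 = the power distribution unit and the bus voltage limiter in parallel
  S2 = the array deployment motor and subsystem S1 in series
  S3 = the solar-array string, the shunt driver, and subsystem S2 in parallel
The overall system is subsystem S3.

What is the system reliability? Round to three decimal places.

Parallel (power distribution unit and bus voltage limiter): 1 − (1 − 0.92900)(1 − 0.92400) = 0.99460
Series (array deployment motor and [0.99460]): 0.76100 × 0.99460 = 0.75689
Parallel (solar-array string, shunt driver, and [0.75689]): 1 − (1 − 0.94600)(1 − 0.81400)(1 − 0.75689) = 0.998

0.998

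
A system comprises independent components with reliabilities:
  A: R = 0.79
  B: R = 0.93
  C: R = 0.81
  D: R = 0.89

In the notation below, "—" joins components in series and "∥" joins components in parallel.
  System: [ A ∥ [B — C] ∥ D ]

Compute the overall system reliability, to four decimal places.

Series (B and C): 0.930000 × 0.810000 = 0.753300
Parallel (A, [0.753300], and D): 1 − (1 − 0.790000)(1 − 0.753300)(1 − 0.890000) = 0.9943

0.9943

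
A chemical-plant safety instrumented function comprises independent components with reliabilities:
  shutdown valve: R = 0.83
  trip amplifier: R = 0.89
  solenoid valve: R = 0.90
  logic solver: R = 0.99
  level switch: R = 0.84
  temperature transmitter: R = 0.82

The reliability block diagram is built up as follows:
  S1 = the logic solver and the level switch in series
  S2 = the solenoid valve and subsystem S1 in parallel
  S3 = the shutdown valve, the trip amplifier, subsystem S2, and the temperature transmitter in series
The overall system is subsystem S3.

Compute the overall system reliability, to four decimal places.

Series (logic solver and level switch): 0.990000 × 0.840000 = 0.831600
Parallel (solenoid valve and [0.831600]): 1 − (1 − 0.900000)(1 − 0.831600) = 0.983160
Series (shutdown valve, trip amplifier, [0.983160], and temperature transmitter): 0.830000 × 0.890000 × 0.983160 × 0.820000 = 0.5955

0.5955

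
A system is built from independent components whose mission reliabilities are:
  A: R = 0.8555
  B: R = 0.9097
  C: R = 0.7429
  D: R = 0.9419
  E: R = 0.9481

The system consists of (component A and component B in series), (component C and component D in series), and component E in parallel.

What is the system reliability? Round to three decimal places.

Series (A and B): 0.85550 × 0.90970 = 0.77825
Series (C and D): 0.74290 × 0.94190 = 0.69974
Parallel ([0.77825], [0.69974], and E): 1 − (1 − 0.77825)(1 − 0.69974)(1 − 0.94810) = 0.997

0.997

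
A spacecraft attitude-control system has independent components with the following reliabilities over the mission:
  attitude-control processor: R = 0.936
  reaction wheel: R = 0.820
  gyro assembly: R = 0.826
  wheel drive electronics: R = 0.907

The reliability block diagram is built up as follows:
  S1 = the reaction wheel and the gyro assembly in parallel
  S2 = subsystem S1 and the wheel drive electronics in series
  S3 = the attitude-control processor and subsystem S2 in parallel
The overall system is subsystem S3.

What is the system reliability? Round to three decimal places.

Parallel (reaction wheel and gyro assembly): 1 − (1 − 0.82000)(1 − 0.82600) = 0.96868
Series ([0.96868] and wheel drive electronics): 0.96868 × 0.90700 = 0.87859
Parallel (attitude-control processor and [0.87859]): 1 − (1 − 0.93600)(1 − 0.87859) = 0.992

0.992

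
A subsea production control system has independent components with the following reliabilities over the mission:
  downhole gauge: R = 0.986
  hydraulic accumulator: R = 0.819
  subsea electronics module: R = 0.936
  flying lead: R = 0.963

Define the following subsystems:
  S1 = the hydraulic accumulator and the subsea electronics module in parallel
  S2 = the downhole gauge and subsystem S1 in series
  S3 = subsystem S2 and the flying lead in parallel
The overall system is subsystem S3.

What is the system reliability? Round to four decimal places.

0.9991

Parallel (hydraulic accumulator and subsea electronics module): 1 − (1 − 0.819000)(1 − 0.936000) = 0.988416
Series (downhole gauge and [0.988416]): 0.986000 × 0.988416 = 0.974578
Parallel ([0.974578] and flying lead): 1 − (1 − 0.974578)(1 − 0.963000) = 0.9991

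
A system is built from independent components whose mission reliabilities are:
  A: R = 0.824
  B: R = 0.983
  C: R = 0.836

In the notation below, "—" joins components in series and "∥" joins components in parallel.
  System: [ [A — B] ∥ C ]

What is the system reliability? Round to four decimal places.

Series (A and B): 0.824000 × 0.983000 = 0.809992
Parallel ([0.809992] and C): 1 − (1 − 0.809992)(1 − 0.836000) = 0.9688

0.9688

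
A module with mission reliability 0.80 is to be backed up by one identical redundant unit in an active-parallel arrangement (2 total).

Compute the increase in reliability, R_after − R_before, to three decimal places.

R_before = 0.80
R_after = 1 − (1 − 0.80)^2 = 0.960
ΔR = 0.960 − 0.80 = 0.160

0.160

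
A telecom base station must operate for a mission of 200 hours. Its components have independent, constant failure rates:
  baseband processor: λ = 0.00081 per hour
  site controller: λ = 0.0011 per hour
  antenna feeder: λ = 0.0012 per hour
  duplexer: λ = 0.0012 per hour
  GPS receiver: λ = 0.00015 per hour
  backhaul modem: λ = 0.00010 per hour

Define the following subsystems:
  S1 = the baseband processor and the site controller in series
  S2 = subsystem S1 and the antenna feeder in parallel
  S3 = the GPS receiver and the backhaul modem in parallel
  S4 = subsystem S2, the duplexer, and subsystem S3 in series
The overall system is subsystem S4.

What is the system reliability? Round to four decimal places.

0.7329

R(baseband processor) = exp(−0.00081 × 200) = 0.850441
R(site controller) = exp(−0.0011 × 200) = 0.802519
R(antenna feeder) = exp(−0.0012 × 200) = 0.786628
R(duplexer) = exp(−0.0012 × 200) = 0.786628
R(GPS receiver) = exp(−0.00015 × 200) = 0.970446
R(backhaul modem) = exp(−0.00010 × 200) = 0.980199
Series (baseband processor and site controller): 0.850441 × 0.802519 = 0.682495
Parallel ([0.682495] and antenna feeder): 1 − (1 − 0.682495)(1 − 0.786628) = 0.932253
Parallel (GPS receiver and backhaul modem): 1 − (1 − 0.970446)(1 − 0.980199) = 0.999415
Series ([0.932253], duplexer, and [0.999415]): 0.932253 × 0.786628 × 0.999415 = 0.7329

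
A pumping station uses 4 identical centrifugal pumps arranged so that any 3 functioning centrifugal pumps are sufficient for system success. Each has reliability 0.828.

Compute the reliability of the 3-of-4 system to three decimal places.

0.861

R = Σ_{i=3}^{4} C(4,i) p^i (1−p)^{4−i} with p = 0.828
C(4,3)·0.828^3·0.172^1 = 0.39055
C(4,4)·0.828^4·0.172^0 = 0.47003
Sum = 0.861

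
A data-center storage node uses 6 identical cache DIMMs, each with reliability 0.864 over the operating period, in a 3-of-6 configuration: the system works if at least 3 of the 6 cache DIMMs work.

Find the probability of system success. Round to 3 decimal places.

0.996

R = Σ_{i=3}^{6} C(6,i) p^i (1−p)^{6−i} with p = 0.864
C(6,3)·0.864^3·0.136^3 = 0.03245
C(6,4)·0.864^4·0.136^2 = 0.15461
C(6,5)·0.864^5·0.136^1 = 0.39288
C(6,6)·0.864^6·0.136^0 = 0.41599
Sum = 0.996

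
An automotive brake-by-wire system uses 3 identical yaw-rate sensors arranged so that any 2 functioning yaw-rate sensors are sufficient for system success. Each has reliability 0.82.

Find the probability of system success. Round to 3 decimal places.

R = Σ_{i=2}^{3} C(3,i) p^i (1−p)^{3−i} with p = 0.82
C(3,2)·0.82^2·0.18^1 = 0.36310
C(3,3)·0.82^3·0.18^0 = 0.55137
Sum = 0.914

0.914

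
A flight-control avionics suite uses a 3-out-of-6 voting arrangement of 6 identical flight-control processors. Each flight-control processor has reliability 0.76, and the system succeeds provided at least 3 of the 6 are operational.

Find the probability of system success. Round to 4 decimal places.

R = Σ_{i=3}^{6} C(6,i) p^i (1−p)^{6−i} with p = 0.76
C(6,3)·0.76^3·0.24^3 = 0.121368
C(6,4)·0.76^4·0.24^2 = 0.288249
C(6,5)·0.76^5·0.24^1 = 0.365116
C(6,6)·0.76^6·0.24^0 = 0.192700
Sum = 0.9674

0.9674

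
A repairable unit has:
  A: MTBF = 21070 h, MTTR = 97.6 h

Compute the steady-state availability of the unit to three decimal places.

0.995

A(A) = MTBF/(MTBF+MTTR) = 21070/(21070+97.6) = 0.995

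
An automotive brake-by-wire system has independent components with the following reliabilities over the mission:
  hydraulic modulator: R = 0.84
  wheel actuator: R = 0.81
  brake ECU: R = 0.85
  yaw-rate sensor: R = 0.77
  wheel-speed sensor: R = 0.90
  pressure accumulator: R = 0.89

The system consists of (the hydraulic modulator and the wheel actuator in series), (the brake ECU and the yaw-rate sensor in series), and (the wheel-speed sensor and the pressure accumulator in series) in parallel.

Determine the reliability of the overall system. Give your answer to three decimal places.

0.978

Series (hydraulic modulator and wheel actuator): 0.84000 × 0.81000 = 0.68040
Series (brake ECU and yaw-rate sensor): 0.85000 × 0.77000 = 0.65450
Series (wheel-speed sensor and pressure accumulator): 0.90000 × 0.89000 = 0.80100
Parallel ([0.68040], [0.65450], and [0.80100]): 1 − (1 − 0.68040)(1 − 0.65450)(1 − 0.80100) = 0.978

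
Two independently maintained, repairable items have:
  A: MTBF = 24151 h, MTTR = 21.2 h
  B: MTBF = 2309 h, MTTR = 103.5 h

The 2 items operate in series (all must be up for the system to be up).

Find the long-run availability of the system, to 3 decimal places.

0.956

A(A) = MTBF/(MTBF+MTTR) = 24151/(24151+21.2) = 0.999123
A(B) = MTBF/(MTBF+MTTR) = 2309/(2309+103.5) = 0.957098
Series availability: 0.999123 × 0.957098 = 0.956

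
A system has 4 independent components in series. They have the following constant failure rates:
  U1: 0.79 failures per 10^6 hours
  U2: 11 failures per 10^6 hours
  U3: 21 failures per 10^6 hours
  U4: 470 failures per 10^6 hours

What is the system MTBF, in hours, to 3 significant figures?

1990

Series of exponential components: λ_sys = Σ λ_i
λ_sys = 0.00000079 + 0.000011 + 0.000021 + 0.00047 = 5.0279e-04 /h
MTBF = 1 / λ_sys = 1990 h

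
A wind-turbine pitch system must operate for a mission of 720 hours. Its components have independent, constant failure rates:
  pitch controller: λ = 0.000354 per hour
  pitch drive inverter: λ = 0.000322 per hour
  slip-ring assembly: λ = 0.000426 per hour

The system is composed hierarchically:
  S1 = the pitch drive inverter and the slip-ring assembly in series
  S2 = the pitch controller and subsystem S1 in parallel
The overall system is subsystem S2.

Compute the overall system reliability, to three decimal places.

R(pitch controller) = exp(−0.000354 × 720) = 0.77501
R(pitch drive inverter) = exp(−0.000322 × 720) = 0.79307
R(slip-ring assembly) = exp(−0.000426 × 720) = 0.73586
Series (pitch drive inverter and slip-ring assembly): 0.79307 × 0.73586 = 0.58359
Parallel (pitch controller and [0.58359]): 1 − (1 − 0.77501)(1 − 0.58359) = 0.906

0.906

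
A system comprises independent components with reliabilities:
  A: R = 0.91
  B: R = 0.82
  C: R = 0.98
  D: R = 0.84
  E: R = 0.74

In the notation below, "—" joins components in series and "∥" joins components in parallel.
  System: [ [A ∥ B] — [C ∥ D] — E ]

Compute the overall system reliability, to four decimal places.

Parallel (A and B): 1 − (1 − 0.910000)(1 − 0.820000) = 0.983800
Parallel (C and D): 1 − (1 − 0.980000)(1 − 0.840000) = 0.996800
Series ([0.983800], [0.996800], and E): 0.983800 × 0.996800 × 0.740000 = 0.7257

0.7257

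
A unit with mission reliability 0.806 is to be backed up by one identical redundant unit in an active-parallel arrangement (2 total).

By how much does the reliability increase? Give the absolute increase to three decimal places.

0.156

R_before = 0.806
R_after = 1 − (1 − 0.806)^2 = 0.962
ΔR = 0.962 − 0.806 = 0.156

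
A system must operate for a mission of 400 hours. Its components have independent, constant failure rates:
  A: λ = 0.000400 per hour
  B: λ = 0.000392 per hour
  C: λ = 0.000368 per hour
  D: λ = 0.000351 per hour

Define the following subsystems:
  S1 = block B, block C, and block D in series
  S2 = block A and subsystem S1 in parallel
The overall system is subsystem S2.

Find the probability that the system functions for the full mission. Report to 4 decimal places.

0.9470

R(A) = exp(−0.000400 × 400) = 0.852144
R(B) = exp(−0.000392 × 400) = 0.854875
R(C) = exp(−0.000368 × 400) = 0.863121
R(D) = exp(−0.000351 × 400) = 0.869011
Series (B, C, and D): 0.854875 × 0.863121 × 0.869011 = 0.641209
Parallel (A and [0.641209]): 1 − (1 − 0.852144)(1 − 0.641209) = 0.9470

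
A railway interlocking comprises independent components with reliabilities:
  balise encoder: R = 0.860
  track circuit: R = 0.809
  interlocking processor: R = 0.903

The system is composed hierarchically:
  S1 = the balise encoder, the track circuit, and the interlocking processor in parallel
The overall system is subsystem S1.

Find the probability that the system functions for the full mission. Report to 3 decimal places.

Parallel (balise encoder, track circuit, and interlocking processor): 1 − (1 − 0.86000)(1 − 0.80900)(1 − 0.90300) = 0.997

0.997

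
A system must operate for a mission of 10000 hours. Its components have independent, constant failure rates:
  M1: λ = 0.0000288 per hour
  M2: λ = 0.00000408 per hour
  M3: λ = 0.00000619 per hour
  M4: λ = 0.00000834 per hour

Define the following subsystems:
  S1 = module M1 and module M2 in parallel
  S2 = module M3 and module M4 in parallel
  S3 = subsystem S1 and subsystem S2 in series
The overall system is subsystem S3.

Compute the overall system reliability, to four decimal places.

R(M1) = exp(−0.0000288 × 10000) = 0.749762
R(M2) = exp(−0.00000408 × 10000) = 0.960021
R(M3) = exp(−0.00000619 × 10000) = 0.939977
R(M4) = exp(−0.00000834 × 10000) = 0.919983
Parallel (M1 and M2): 1 − (1 − 0.749762)(1 − 0.960021) = 0.989996
Parallel (M3 and M4): 1 − (1 − 0.939977)(1 − 0.919983) = 0.995197
Series ([0.989996] and [0.995197]): 0.989996 × 0.995197 = 0.9852

0.9852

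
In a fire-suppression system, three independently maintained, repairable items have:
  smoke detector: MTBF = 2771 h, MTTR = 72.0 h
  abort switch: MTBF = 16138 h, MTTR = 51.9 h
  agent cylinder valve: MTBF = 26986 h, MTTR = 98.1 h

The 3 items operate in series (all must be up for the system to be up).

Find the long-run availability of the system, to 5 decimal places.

0.96803

A(smoke detector) = MTBF/(MTBF+MTTR) = 2771/(2771+72.0) = 0.974675
A(abort switch) = MTBF/(MTBF+MTTR) = 16138/(16138+51.9) = 0.996794
A(agent cylinder valve) = MTBF/(MTBF+MTTR) = 26986/(26986+98.1) = 0.996378
Series availability: 0.974675 × 0.996794 × 0.996378 = 0.96803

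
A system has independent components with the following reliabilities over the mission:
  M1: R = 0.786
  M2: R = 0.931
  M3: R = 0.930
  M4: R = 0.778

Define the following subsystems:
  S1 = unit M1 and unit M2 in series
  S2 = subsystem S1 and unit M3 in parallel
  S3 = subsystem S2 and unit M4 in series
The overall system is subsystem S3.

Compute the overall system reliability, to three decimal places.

0.763

Series (M1 and M2): 0.78600 × 0.93100 = 0.73177
Parallel ([0.73177] and M3): 1 − (1 − 0.73177)(1 − 0.93000) = 0.98122
Series ([0.98122] and M4): 0.98122 × 0.77800 = 0.763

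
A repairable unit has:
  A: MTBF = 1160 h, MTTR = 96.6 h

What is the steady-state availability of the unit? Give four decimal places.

A(A) = MTBF/(MTBF+MTTR) = 1160/(1160+96.6) = 0.9231

0.9231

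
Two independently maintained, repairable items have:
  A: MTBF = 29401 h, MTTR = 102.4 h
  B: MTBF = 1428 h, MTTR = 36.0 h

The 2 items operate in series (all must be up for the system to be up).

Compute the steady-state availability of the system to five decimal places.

A(A) = MTBF/(MTBF+MTTR) = 29401/(29401+102.4) = 0.996529
A(B) = MTBF/(MTBF+MTTR) = 1428/(1428+36.0) = 0.975410
Series availability: 0.996529 × 0.975410 = 0.97202

0.97202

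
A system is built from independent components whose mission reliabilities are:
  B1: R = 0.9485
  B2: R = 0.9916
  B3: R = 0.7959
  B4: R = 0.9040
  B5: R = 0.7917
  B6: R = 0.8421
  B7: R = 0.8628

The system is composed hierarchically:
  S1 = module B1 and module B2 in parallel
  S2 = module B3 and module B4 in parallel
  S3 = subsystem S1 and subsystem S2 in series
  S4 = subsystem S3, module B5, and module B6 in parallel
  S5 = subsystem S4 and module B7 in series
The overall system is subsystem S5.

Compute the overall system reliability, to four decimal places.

0.8622

Parallel (B1 and B2): 1 − (1 − 0.948500)(1 − 0.991600) = 0.999567
Parallel (B3 and B4): 1 − (1 − 0.795900)(1 − 0.904000) = 0.980406
Series ([0.999567] and [0.980406]): 0.999567 × 0.980406 = 0.979981
Parallel ([0.979981], B5, and B6): 1 − (1 − 0.979981)(1 − 0.791700)(1 − 0.842100) = 0.999342
Series ([0.999342] and B7): 0.999342 × 0.862800 = 0.8622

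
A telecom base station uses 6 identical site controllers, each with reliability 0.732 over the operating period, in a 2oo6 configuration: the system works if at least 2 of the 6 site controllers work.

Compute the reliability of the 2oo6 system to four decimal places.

R = Σ_{i=2}^{6} C(6,i) p^i (1−p)^{6−i} with p = 0.732
C(6,2)·0.732^2·0.268^4 = 0.041462
C(6,3)·0.732^3·0.268^3 = 0.150997
C(6,4)·0.732^4·0.268^2 = 0.309318
C(6,5)·0.732^5·0.268^1 = 0.337941
C(6,6)·0.732^6·0.268^0 = 0.153839
Sum = 0.9936

0.9936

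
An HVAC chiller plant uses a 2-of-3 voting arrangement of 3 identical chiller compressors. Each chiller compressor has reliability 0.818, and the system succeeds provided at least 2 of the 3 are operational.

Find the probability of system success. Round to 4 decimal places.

0.9127

R = Σ_{i=2}^{3} C(3,i) p^i (1−p)^{3−i} with p = 0.818
C(3,2)·0.818^2·0.182^1 = 0.365342
C(3,3)·0.818^3·0.182^0 = 0.547343
Sum = 0.9127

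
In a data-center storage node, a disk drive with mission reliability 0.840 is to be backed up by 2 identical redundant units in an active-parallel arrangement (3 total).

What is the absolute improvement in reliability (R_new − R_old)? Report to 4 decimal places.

0.1559

R_before = 0.840
R_after = 1 − (1 − 0.840)^3 = 0.9959
ΔR = 0.9959 − 0.840 = 0.1559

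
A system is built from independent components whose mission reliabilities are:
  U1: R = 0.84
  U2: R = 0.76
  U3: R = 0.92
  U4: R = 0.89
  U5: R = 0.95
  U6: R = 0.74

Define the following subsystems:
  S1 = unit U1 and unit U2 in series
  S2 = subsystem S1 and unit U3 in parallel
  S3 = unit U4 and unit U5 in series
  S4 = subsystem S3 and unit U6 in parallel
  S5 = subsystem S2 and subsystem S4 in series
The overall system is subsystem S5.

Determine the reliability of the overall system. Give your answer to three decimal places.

0.932

Series (U1 and U2): 0.84000 × 0.76000 = 0.63840
Parallel ([0.63840] and U3): 1 − (1 − 0.63840)(1 − 0.92000) = 0.97107
Series (U4 and U5): 0.89000 × 0.95000 = 0.84550
Parallel ([0.84550] and U6): 1 − (1 − 0.84550)(1 − 0.74000) = 0.95983
Series ([0.97107] and [0.95983]): 0.97107 × 0.95983 = 0.932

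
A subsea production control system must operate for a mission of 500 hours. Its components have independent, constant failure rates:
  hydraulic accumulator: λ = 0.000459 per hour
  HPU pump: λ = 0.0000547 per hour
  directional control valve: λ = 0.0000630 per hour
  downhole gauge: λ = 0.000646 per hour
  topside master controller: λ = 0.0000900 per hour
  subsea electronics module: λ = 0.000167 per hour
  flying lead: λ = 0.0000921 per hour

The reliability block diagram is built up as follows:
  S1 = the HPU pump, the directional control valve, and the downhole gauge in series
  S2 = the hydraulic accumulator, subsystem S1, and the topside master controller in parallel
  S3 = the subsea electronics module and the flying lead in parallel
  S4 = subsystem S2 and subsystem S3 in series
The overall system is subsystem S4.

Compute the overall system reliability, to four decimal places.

0.9935

R(hydraulic accumulator) = exp(−0.000459 × 500) = 0.794931
R(HPU pump) = exp(−0.0000547 × 500) = 0.973021
R(directional control valve) = exp(−0.0000630 × 500) = 0.968991
R(downhole gauge) = exp(−0.000646 × 500) = 0.723974
R(topside master controller) = exp(−0.0000900 × 500) = 0.955997
R(subsea electronics module) = exp(−0.000167 × 500) = 0.919891
R(flying lead) = exp(−0.0000921 × 500) = 0.954994
Series (HPU pump, directional control valve, and downhole gauge): 0.973021 × 0.968991 × 0.723974 = 0.682598
Parallel (hydraulic accumulator, [0.682598], and topside master controller): 1 − (1 − 0.794931)(1 − 0.682598)(1 − 0.955997) = 0.997136
Parallel (subsea electronics module and flying lead): 1 − (1 − 0.919891)(1 − 0.954994) = 0.996395
Series ([0.997136] and [0.996395]): 0.997136 × 0.996395 = 0.9935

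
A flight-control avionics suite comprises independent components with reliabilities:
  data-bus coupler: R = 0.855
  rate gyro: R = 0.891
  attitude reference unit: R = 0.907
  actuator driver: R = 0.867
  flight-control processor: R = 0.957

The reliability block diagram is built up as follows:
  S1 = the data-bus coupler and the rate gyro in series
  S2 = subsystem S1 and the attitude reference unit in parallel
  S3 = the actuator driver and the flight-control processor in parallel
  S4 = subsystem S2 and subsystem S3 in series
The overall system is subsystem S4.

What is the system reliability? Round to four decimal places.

Series (data-bus coupler and rate gyro): 0.855000 × 0.891000 = 0.761805
Parallel ([0.761805] and attitude reference unit): 1 − (1 − 0.761805)(1 − 0.907000) = 0.977848
Parallel (actuator driver and flight-control processor): 1 − (1 − 0.867000)(1 − 0.957000) = 0.994281
Series ([0.977848] and [0.994281]): 0.977848 × 0.994281 = 0.9723

0.9723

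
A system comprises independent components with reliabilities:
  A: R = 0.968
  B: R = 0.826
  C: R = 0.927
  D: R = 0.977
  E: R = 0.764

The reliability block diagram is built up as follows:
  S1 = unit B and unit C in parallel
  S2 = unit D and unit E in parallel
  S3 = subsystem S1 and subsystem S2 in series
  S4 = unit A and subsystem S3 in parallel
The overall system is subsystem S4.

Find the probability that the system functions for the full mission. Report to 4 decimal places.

Parallel (B and C): 1 − (1 − 0.826000)(1 − 0.927000) = 0.987298
Parallel (D and E): 1 − (1 − 0.977000)(1 − 0.764000) = 0.994572
Series ([0.987298] and [0.994572]): 0.987298 × 0.994572 = 0.981939
Parallel (A and [0.981939]): 1 − (1 − 0.968000)(1 − 0.981939) = 0.9994

0.9994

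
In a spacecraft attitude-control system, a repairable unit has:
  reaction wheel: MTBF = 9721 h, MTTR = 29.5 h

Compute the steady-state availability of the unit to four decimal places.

0.9970

A(reaction wheel) = MTBF/(MTBF+MTTR) = 9721/(9721+29.5) = 0.9970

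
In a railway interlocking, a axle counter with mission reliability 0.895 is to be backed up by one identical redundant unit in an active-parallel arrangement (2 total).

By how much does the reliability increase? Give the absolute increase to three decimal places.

R_before = 0.895
R_after = 1 − (1 − 0.895)^2 = 0.989
ΔR = 0.989 − 0.895 = 0.094

0.094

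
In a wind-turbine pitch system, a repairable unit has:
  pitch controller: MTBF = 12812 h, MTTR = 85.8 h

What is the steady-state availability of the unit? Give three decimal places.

0.993

A(pitch controller) = MTBF/(MTBF+MTTR) = 12812/(12812+85.8) = 0.993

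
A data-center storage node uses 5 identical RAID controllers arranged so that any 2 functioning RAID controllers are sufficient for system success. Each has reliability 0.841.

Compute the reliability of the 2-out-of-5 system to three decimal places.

R = Σ_{i=2}^{5} C(5,i) p^i (1−p)^{5−i} with p = 0.841
C(5,2)·0.841^2·0.159^3 = 0.02843
C(5,3)·0.841^3·0.159^2 = 0.15038
C(5,4)·0.841^4·0.159^1 = 0.39770
C(5,5)·0.841^5·0.159^0 = 0.42071
Sum = 0.997

0.997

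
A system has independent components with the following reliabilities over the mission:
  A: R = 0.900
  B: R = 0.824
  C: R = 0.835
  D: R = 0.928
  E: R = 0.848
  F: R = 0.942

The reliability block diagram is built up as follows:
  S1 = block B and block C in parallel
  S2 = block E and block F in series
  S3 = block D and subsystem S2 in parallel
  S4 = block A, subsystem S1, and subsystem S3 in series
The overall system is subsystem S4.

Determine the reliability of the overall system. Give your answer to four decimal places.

0.8612

Parallel (B and C): 1 − (1 − 0.824000)(1 − 0.835000) = 0.970960
Series (E and F): 0.848000 × 0.942000 = 0.798816
Parallel (D and [0.798816]): 1 − (1 − 0.928000)(1 − 0.798816) = 0.985515
Series (A, [0.970960], and [0.985515]): 0.900000 × 0.970960 × 0.985515 = 0.8612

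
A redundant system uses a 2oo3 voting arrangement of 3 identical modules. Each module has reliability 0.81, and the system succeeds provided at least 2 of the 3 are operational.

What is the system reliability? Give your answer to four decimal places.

0.9054

R = Σ_{i=2}^{3} C(3,i) p^i (1−p)^{3−i} with p = 0.81
C(3,2)·0.81^2·0.19^1 = 0.373977
C(3,3)·0.81^3·0.19^0 = 0.531441
Sum = 0.9054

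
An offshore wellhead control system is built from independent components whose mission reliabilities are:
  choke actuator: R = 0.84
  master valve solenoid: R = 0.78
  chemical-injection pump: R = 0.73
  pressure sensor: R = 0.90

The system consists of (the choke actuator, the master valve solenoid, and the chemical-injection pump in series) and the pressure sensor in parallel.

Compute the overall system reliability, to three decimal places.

0.948

Series (choke actuator, master valve solenoid, and chemical-injection pump): 0.84000 × 0.78000 × 0.73000 = 0.47830
Parallel ([0.47830] and pressure sensor): 1 − (1 − 0.47830)(1 − 0.90000) = 0.948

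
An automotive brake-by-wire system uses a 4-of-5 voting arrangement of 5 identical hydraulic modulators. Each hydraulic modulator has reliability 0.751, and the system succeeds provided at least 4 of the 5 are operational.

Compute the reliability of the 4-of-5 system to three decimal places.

R = Σ_{i=4}^{5} C(5,i) p^i (1−p)^{5−i} with p = 0.751
C(5,4)·0.751^4·0.249^1 = 0.39603
C(5,5)·0.751^5·0.249^0 = 0.23889
Sum = 0.635

0.635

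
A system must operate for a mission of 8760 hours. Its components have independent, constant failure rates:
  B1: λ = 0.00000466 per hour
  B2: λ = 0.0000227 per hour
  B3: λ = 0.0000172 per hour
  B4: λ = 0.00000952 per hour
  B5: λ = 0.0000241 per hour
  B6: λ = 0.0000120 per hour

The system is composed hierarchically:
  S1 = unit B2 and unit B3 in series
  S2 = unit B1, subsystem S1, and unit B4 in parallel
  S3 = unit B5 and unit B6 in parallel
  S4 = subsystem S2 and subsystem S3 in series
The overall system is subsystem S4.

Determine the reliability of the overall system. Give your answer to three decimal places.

0.980

R(B1) = exp(−0.00000466 × 8760) = 0.96000
R(B2) = exp(−0.0000227 × 8760) = 0.81967
R(B3) = exp(−0.0000172 × 8760) = 0.86013
R(B4) = exp(−0.00000952 × 8760) = 0.91999
R(B5) = exp(−0.0000241 × 8760) = 0.80968
R(B6) = exp(−0.0000120 × 8760) = 0.90022
Series (B2 and B3): 0.81967 × 0.86013 = 0.70502
Parallel (B1, [0.70502], and B4): 1 − (1 − 0.96000)(1 − 0.70502)(1 − 0.91999) = 0.99906
Parallel (B5 and B6): 1 − (1 − 0.80968)(1 − 0.90022) = 0.98101
Series ([0.99906] and [0.98101]): 0.99906 × 0.98101 = 0.980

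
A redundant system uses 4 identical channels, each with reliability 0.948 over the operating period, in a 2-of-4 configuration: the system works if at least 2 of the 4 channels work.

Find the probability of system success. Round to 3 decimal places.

R = Σ_{i=2}^{4} C(4,i) p^i (1−p)^{4−i} with p = 0.948
C(4,2)·0.948^2·0.052^2 = 0.01458
C(4,3)·0.948^3·0.052^1 = 0.17721
C(4,4)·0.948^4·0.052^0 = 0.80767
Sum = 0.999

0.999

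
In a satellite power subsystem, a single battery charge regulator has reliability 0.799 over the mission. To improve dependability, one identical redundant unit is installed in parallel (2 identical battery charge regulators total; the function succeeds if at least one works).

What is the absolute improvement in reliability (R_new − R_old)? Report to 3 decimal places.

R_before = 0.799
R_after = 1 − (1 − 0.799)^2 = 0.960
ΔR = 0.960 − 0.799 = 0.161

0.161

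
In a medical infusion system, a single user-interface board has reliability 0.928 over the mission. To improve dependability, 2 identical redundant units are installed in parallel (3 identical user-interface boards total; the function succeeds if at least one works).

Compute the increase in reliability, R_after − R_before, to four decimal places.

R_before = 0.928
R_after = 1 − (1 − 0.928)^3 = 0.9996
ΔR = 0.9996 − 0.928 = 0.0716

0.0716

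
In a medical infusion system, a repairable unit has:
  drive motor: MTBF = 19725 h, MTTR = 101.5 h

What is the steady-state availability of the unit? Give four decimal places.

0.9949

A(drive motor) = MTBF/(MTBF+MTTR) = 19725/(19725+101.5) = 0.9949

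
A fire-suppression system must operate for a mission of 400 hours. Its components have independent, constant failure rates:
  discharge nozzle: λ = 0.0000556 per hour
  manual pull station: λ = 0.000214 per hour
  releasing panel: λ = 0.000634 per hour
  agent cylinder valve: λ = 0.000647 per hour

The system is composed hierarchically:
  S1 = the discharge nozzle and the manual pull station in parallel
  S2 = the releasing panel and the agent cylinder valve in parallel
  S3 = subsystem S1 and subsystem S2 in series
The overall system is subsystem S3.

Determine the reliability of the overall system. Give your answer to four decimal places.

R(discharge nozzle) = exp(−0.0000556 × 400) = 0.978005
R(manual pull station) = exp(−0.000214 × 400) = 0.917961
R(releasing panel) = exp(−0.000634 × 400) = 0.776002
R(agent cylinder valve) = exp(−0.000647 × 400) = 0.771977
Parallel (discharge nozzle and manual pull station): 1 − (1 − 0.978005)(1 − 0.917961) = 0.998196
Parallel (releasing panel and agent cylinder valve): 1 − (1 − 0.776002)(1 − 0.771977) = 0.948923
Series ([0.998196] and [0.948923]): 0.998196 × 0.948923 = 0.9472

0.9472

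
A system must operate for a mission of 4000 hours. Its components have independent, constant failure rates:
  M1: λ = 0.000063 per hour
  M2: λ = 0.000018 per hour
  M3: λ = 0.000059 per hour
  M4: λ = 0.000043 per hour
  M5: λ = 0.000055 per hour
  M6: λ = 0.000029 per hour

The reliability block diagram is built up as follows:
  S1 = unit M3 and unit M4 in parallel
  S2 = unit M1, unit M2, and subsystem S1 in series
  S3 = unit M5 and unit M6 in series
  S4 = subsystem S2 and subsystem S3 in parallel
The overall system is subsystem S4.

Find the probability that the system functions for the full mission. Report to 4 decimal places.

R(M1) = exp(−0.000063 × 4000) = 0.777245
R(M2) = exp(−0.000018 × 4000) = 0.930531
R(M3) = exp(−0.000059 × 4000) = 0.789781
R(M4) = exp(−0.000043 × 4000) = 0.841979
R(M5) = exp(−0.000055 × 4000) = 0.802519
R(M6) = exp(−0.000029 × 4000) = 0.890475
Parallel (M3 and M4): 1 − (1 − 0.789781)(1 − 0.841979) = 0.966781
Series (M1, M2, and [0.966781]): 0.777245 × 0.930531 × 0.966781 = 0.699225
Series (M5 and M6): 0.802519 × 0.890475 = 0.714623
Parallel ([0.699225] and [0.714623]): 1 − (1 − 0.699225)(1 − 0.714623) = 0.9142

0.9142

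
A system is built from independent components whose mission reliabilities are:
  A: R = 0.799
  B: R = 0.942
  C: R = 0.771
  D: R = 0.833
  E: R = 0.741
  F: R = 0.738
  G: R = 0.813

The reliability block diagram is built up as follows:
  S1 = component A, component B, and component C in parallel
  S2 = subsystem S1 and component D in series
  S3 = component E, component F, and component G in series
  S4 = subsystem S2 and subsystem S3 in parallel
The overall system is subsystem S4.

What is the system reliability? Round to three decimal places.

0.906

Parallel (A, B, and C): 1 − (1 − 0.79900)(1 − 0.94200)(1 − 0.77100) = 0.99733
Series ([0.99733] and D): 0.99733 × 0.83300 = 0.83078
Series (E, F, and G): 0.74100 × 0.73800 × 0.81300 = 0.44460
Parallel ([0.83078] and [0.44460]): 1 − (1 − 0.83078)(1 − 0.44460) = 0.906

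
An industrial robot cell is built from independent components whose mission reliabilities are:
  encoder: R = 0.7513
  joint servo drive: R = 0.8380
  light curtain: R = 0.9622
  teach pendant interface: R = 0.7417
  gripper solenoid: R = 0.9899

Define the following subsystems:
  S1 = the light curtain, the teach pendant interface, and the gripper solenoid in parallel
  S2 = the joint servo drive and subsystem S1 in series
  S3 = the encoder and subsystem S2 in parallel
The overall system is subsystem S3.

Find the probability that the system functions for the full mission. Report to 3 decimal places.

0.960

Parallel (light curtain, teach pendant interface, and gripper solenoid): 1 − (1 − 0.96220)(1 − 0.74170)(1 − 0.98990) = 0.99990
Series (joint servo drive and [0.99990]): 0.83800 × 0.99990 = 0.83792
Parallel (encoder and [0.83792]): 1 − (1 − 0.75130)(1 − 0.83792) = 0.960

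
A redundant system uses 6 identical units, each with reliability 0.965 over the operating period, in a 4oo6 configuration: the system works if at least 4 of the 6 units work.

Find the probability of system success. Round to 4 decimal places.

R = Σ_{i=4}^{6} C(6,i) p^i (1−p)^{6−i} with p = 0.965
C(6,4)·0.965^4·0.035^2 = 0.015934
C(6,5)·0.965^5·0.035^1 = 0.175734
C(6,6)·0.965^6·0.035^0 = 0.807540
Sum = 0.9992

0.9992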